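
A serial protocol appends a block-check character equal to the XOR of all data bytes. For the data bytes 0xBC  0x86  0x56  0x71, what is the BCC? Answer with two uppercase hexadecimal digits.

1D

XOR the bytes together:
  start with 0xBC
  0xBC ⊕ 0x86 = 0x3A
  0x3A ⊕ 0x56 = 0x6C
  0x6C ⊕ 0x71 = 0x1D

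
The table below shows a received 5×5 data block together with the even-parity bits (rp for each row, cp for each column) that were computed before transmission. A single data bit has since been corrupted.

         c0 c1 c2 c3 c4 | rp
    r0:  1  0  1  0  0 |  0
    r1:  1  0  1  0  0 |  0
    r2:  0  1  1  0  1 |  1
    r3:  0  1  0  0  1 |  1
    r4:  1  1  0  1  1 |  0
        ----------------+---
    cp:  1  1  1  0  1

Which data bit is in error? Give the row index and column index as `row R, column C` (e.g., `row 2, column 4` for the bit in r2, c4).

Recompute each row's even parity and compare to rp:
  r0: data parity 0, sent rp 0 → ok
  r1: data parity 0, sent rp 0 → ok
  r2: data parity 1, sent rp 1 → ok
  r3: data parity 0, sent rp 1 → mismatch
  r4: data parity 0, sent rp 0 → ok
Recompute each column's even parity and compare to cp:
  c0: data parity 1, sent cp 1 → ok
  c1: data parity 1, sent cp 1 → ok
  c2: data parity 1, sent cp 1 → ok
  c3: data parity 1, sent cp 0 → mismatch
  c4: data parity 1, sent cp 1 → ok
Exactly one row (r3) and one column (c3) fail → the flipped bit is at their intersection.

row 3, column 3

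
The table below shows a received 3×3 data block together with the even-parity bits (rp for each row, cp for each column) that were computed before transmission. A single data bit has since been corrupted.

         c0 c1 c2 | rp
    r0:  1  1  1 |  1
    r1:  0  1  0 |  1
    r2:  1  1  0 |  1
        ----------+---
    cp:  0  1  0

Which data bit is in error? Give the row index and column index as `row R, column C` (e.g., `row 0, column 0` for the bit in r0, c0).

Recompute each row's even parity and compare to rp:
  r0: data parity 1, sent rp 1 → ok
  r1: data parity 1, sent rp 1 → ok
  r2: data parity 0, sent rp 1 → mismatch
Recompute each column's even parity and compare to cp:
  c0: data parity 0, sent cp 0 → ok
  c1: data parity 1, sent cp 1 → ok
  c2: data parity 1, sent cp 0 → mismatch
Exactly one row (r2) and one column (c2) fail → the flipped bit is at their intersection.

row 2, column 2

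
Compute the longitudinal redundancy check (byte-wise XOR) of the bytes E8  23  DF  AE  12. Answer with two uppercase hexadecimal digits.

A8

XOR the bytes together:
  start with 0xE8
  0xE8 ⊕ 0x23 = 0xCB
  0xCB ⊕ 0xDF = 0x14
  0x14 ⊕ 0xAE = 0xBA
  0xBA ⊕ 0x12 = 0xA8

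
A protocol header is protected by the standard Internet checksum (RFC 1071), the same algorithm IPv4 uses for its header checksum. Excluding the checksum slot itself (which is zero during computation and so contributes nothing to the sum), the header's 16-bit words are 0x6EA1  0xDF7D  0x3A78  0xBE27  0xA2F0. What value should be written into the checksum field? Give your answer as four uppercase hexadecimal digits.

1650

One's-complement addition (fold any carry out of bit 15 back into bit 0):
  0x6EA1 + 0xDF7D = 0x14E1E → wrap carry → 0x4E1F
  0x4E1F + 0x3A78 = 0x08897
  0x8897 + 0xBE27 = 0x146BE → wrap carry → 0x46BF
  0x46BF + 0xA2F0 = 0x0E9AF
One's-complement sum = 0xE9AF.
Checksum = ~0xE9AF & 0xFFFF = 0x1650.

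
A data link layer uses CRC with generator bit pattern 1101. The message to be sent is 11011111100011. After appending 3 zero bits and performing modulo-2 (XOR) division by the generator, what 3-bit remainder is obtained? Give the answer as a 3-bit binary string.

Append 3 zeros: 11011111100011000. Divide by 1101 (XOR where the leading bit is 1):
  pos 0: 1101 XOR 1101 = 0000
  pos 4: 1111 XOR 1101 = 0010
  pos 6: 1010 XOR 1101 = 0111
  pos 7: 1110 XOR 1101 = 0011
  pos 9: 1101 XOR 1101 = 0000
  pos 13: 1000 XOR 1101 = 0101
Remainder (last 3 bits) = 101. This is the CRC / FCS.

101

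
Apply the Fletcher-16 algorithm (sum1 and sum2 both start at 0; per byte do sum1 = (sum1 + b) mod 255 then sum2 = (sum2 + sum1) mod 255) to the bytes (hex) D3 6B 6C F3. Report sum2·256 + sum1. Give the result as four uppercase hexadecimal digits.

Running sums (mod 255):
  after byte 0 (D3): sum1=211, sum2=211
  after byte 1 (6B): sum1=63, sum2=19
  after byte 2 (6C): sum1=171, sum2=190
  after byte 3 (F3): sum1=159, sum2=94
Checksum = sum2·256 + sum1 = 94·256 + 159 = 24223 = 0x5E9F.

5E9F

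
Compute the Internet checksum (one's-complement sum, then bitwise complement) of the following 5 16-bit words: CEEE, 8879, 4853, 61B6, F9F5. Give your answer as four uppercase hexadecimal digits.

0498

One's-complement addition (fold any carry out of bit 15 back into bit 0):
  0xCEEE + 0x8879 = 0x15767 → wrap carry → 0x5768
  0x5768 + 0x4853 = 0x09FBB
  0x9FBB + 0x61B6 = 0x10171 → wrap carry → 0x0172
  0x0172 + 0xF9F5 = 0x0FB67
One's-complement sum = 0xFB67.
Checksum = ~0xFB67 & 0xFFFF = 0x0498.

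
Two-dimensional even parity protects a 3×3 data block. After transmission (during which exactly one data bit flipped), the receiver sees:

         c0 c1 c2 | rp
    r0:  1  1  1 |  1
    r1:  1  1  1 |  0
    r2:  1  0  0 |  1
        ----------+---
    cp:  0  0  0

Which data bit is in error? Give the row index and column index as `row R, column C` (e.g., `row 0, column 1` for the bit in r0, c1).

Recompute each row's even parity and compare to rp:
  r0: data parity 1, sent rp 1 → ok
  r1: data parity 1, sent rp 0 → mismatch
  r2: data parity 1, sent rp 1 → ok
Recompute each column's even parity and compare to cp:
  c0: data parity 1, sent cp 0 → mismatch
  c1: data parity 0, sent cp 0 → ok
  c2: data parity 0, sent cp 0 → ok
Exactly one row (r1) and one column (c0) fail → the flipped bit is at their intersection.

row 1, column 0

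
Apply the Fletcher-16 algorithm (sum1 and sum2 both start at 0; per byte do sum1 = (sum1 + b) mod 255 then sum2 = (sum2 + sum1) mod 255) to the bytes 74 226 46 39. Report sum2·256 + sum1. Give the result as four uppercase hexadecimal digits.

5582

Running sums (mod 255):
  after byte 0 (74): sum1=74, sum2=74
  after byte 1 (226): sum1=45, sum2=119
  after byte 2 (46): sum1=91, sum2=210
  after byte 3 (39): sum1=130, sum2=85
Checksum = sum2·256 + sum1 = 85·256 + 130 = 21890 = 0x5582.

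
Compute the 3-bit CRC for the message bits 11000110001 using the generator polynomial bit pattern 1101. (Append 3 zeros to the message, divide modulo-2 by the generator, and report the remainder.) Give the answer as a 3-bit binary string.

011

Append 3 zeros: 11000110001000. Divide by 1101 (XOR where the leading bit is 1):
  pos 0: 1100 XOR 1101 = 0001
  pos 3: 1011 XOR 1101 = 0110
  pos 4: 1100 XOR 1101 = 0001
  pos 7: 1001 XOR 1101 = 0100
  pos 8: 1000 XOR 1101 = 0101
  pos 9: 1010 XOR 1101 = 0111
  pos 10: 1110 XOR 1101 = 0011
Remainder (last 3 bits) = 011. This is the CRC / FCS.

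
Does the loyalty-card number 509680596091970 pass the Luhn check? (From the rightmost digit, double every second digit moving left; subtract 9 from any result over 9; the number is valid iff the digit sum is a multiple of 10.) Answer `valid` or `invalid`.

From the right, keep odd positions and double even positions (subtract 9 from any doubled value over 9):
  doubled (positions 2,4,...): 5 2 0 9 0 3 0 → sum 19
  kept (positions 1,3,...): 0 9 9 6 5 8 9 5 → sum 51
Total = 70.
70 mod 10 = 0, so the number is valid.

valid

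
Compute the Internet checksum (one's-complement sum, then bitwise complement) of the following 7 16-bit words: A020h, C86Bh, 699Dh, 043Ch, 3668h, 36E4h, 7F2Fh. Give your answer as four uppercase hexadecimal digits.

One's-complement addition (fold any carry out of bit 15 back into bit 0):
  0xA020 + 0xC86B = 0x1688B → wrap carry → 0x688C
  0x688C + 0x699D = 0x0D229
  0xD229 + 0x043C = 0x0D665
  0xD665 + 0x3668 = 0x10CCD → wrap carry → 0x0CCE
  0x0CCE + 0x36E4 = 0x043B2
  0x43B2 + 0x7F2F = 0x0C2E1
One's-complement sum = 0xC2E1.
Checksum = ~0xC2E1 & 0xFFFF = 0x3D1E.

3D1E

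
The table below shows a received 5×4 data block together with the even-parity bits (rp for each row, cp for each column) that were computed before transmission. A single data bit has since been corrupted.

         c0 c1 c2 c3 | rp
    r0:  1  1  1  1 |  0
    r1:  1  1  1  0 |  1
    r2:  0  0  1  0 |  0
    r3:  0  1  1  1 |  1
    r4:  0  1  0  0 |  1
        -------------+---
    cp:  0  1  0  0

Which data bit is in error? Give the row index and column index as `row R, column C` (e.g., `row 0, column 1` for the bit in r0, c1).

row 2, column 1

Recompute each row's even parity and compare to rp:
  r0: data parity 0, sent rp 0 → ok
  r1: data parity 1, sent rp 1 → ok
  r2: data parity 1, sent rp 0 → mismatch
  r3: data parity 1, sent rp 1 → ok
  r4: data parity 1, sent rp 1 → ok
Recompute each column's even parity and compare to cp:
  c0: data parity 0, sent cp 0 → ok
  c1: data parity 0, sent cp 1 → mismatch
  c2: data parity 0, sent cp 0 → ok
  c3: data parity 0, sent cp 0 → ok
Exactly one row (r2) and one column (c1) fail → the flipped bit is at their intersection.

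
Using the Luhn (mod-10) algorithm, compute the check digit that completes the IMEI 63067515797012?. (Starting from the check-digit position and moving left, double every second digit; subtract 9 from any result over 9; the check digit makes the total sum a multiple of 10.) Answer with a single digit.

7

Partial digits right→left: 2 1 0 7 9 7 5 1 5 7 6 0 3 6
Double every second digit counting from the check-digit position (so the 1st, 3rd, 5th, ... of the partial from the right).
  doubled (with −9 where >9): 4 0 9 1 1 3 6 → sum 24
  kept as-is: 1 7 7 1 7 0 6 → sum 29
Total = 24 + 29 = 53.
Check digit = (10 − (53 mod 10)) mod 10 = 7.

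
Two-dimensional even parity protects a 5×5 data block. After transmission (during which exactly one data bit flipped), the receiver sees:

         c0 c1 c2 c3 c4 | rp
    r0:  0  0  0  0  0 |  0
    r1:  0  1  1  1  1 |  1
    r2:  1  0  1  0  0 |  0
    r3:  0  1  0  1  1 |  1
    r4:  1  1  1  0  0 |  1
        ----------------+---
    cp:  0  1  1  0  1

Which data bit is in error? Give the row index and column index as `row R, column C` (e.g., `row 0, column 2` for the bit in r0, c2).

row 1, column 4

Recompute each row's even parity and compare to rp:
  r0: data parity 0, sent rp 0 → ok
  r1: data parity 0, sent rp 1 → mismatch
  r2: data parity 0, sent rp 0 → ok
  r3: data parity 1, sent rp 1 → ok
  r4: data parity 1, sent rp 1 → ok
Recompute each column's even parity and compare to cp:
  c0: data parity 0, sent cp 0 → ok
  c1: data parity 1, sent cp 1 → ok
  c2: data parity 1, sent cp 1 → ok
  c3: data parity 0, sent cp 0 → ok
  c4: data parity 0, sent cp 1 → mismatch
Exactly one row (r1) and one column (c4) fail → the flipped bit is at their intersection.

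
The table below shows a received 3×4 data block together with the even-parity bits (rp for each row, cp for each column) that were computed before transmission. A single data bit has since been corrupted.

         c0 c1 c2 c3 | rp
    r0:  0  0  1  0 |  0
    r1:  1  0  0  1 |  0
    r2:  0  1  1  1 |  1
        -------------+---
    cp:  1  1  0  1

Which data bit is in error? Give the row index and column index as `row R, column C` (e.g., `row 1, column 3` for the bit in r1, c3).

row 0, column 3

Recompute each row's even parity and compare to rp:
  r0: data parity 1, sent rp 0 → mismatch
  r1: data parity 0, sent rp 0 → ok
  r2: data parity 1, sent rp 1 → ok
Recompute each column's even parity and compare to cp:
  c0: data parity 1, sent cp 1 → ok
  c1: data parity 1, sent cp 1 → ok
  c2: data parity 0, sent cp 0 → ok
  c3: data parity 0, sent cp 1 → mismatch
Exactly one row (r0) and one column (c3) fail → the flipped bit is at their intersection.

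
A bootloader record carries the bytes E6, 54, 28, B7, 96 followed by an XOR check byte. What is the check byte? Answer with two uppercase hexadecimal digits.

XOR the bytes together:
  start with 0xE6
  0xE6 ⊕ 0x54 = 0xB2
  0xB2 ⊕ 0x28 = 0x9A
  0x9A ⊕ 0xB7 = 0x2D
  0x2D ⊕ 0x96 = 0xBB

BB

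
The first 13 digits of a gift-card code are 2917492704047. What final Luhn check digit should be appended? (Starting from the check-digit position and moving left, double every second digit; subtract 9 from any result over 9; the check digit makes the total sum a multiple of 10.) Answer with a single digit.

Partial digits right→left: 7 4 0 4 0 7 2 9 4 7 1 9 2
Double every second digit counting from the check-digit position (so the 1st, 3rd, 5th, ... of the partial from the right).
  doubled (with −9 where >9): 5 0 0 4 8 2 4 → sum 23
  kept as-is: 4 4 7 9 7 9 → sum 40
Total = 23 + 40 = 63.
Check digit = (10 − (63 mod 10)) mod 10 = 7.

7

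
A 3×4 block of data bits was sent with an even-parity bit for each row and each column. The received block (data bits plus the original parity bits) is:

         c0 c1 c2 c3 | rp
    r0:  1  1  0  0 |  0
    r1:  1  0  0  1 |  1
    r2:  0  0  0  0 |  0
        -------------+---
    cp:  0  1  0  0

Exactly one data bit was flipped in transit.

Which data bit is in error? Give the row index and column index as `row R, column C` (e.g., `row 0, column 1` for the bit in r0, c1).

row 1, column 3

Recompute each row's even parity and compare to rp:
  r0: data parity 0, sent rp 0 → ok
  r1: data parity 0, sent rp 1 → mismatch
  r2: data parity 0, sent rp 0 → ok
Recompute each column's even parity and compare to cp:
  c0: data parity 0, sent cp 0 → ok
  c1: data parity 1, sent cp 1 → ok
  c2: data parity 0, sent cp 0 → ok
  c3: data parity 1, sent cp 0 → mismatch
Exactly one row (r1) and one column (c3) fail → the flipped bit is at their intersection.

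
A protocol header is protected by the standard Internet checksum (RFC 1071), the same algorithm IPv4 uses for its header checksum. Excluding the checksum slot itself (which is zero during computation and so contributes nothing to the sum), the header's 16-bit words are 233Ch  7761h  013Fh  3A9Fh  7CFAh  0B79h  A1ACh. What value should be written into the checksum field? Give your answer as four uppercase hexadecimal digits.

FF63

One's-complement addition (fold any carry out of bit 15 back into bit 0):
  0x233C + 0x7761 = 0x09A9D
  0x9A9D + 0x013F = 0x09BDC
  0x9BDC + 0x3A9F = 0x0D67B
  0xD67B + 0x7CFA = 0x15375 → wrap carry → 0x5376
  0x5376 + 0x0B79 = 0x05EEF
  0x5EEF + 0xA1AC = 0x1009B → wrap carry → 0x009C
One's-complement sum = 0x009C.
Checksum = ~0x009C & 0xFFFF = 0xFF63.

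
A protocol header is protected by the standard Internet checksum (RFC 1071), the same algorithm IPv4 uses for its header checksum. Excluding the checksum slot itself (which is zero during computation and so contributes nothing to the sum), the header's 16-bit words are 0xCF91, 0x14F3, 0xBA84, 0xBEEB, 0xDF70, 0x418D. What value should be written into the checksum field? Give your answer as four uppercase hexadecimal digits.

One's-complement addition (fold any carry out of bit 15 back into bit 0):
  0xCF91 + 0x14F3 = 0x0E484
  0xE484 + 0xBA84 = 0x19F08 → wrap carry → 0x9F09
  0x9F09 + 0xBEEB = 0x15DF4 → wrap carry → 0x5DF5
  0x5DF5 + 0xDF70 = 0x13D65 → wrap carry → 0x3D66
  0x3D66 + 0x418D = 0x07EF3
One's-complement sum = 0x7EF3.
Checksum = ~0x7EF3 & 0xFFFF = 0x810C.

810C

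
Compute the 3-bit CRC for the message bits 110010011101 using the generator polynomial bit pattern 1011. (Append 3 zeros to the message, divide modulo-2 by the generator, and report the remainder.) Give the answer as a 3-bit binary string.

111

Append 3 zeros: 110010011101000. Divide by 1011 (XOR where the leading bit is 1):
  pos 0: 1100 XOR 1011 = 0111
  pos 1: 1111 XOR 1011 = 0100
  pos 2: 1000 XOR 1011 = 0011
  pos 4: 1101 XOR 1011 = 0110
  pos 5: 1101 XOR 1011 = 0110
  pos 6: 1101 XOR 1011 = 0110
  pos 7: 1100 XOR 1011 = 0111
  pos 8: 1111 XOR 1011 = 0100
  pos 9: 1000 XOR 1011 = 0011
  pos 11: 1100 XOR 1011 = 0111
Remainder (last 3 bits) = 111. This is the CRC / FCS.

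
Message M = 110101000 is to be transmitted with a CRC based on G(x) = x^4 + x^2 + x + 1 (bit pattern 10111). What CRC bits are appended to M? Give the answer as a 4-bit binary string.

Append 4 zeros: 1101010000000. Divide by 10111 (XOR where the leading bit is 1):
  pos 0: 11010 XOR 10111 = 01101
  pos 1: 11011 XOR 10111 = 01100
  pos 2: 11000 XOR 10111 = 01111
  pos 3: 11110 XOR 10111 = 01001
  pos 4: 10010 XOR 10111 = 00101
  pos 6: 10100 XOR 10111 = 00011
Remainder (last 4 bits) = 1100. This is the CRC / FCS.

1100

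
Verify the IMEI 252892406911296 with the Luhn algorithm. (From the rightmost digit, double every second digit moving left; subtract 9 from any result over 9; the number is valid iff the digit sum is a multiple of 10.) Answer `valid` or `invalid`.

invalid

From the right, keep odd positions and double even positions (subtract 9 from any doubled value over 9):
  doubled (positions 2,4,...): 9 2 9 0 4 7 1 → sum 32
  kept (positions 1,3,...): 6 2 1 6 4 9 2 2 → sum 32
Total = 64.
64 mod 10 = 4, so the number is invalid.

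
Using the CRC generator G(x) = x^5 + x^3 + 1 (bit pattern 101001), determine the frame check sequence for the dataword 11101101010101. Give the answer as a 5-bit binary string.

01101

Append 5 zeros: 1110110101010100000. Divide by 101001 (XOR where the leading bit is 1):
  pos 0: 111011 XOR 101001 = 010010
  pos 1: 100100 XOR 101001 = 001101
  pos 3: 110110 XOR 101001 = 011111
  pos 4: 111111 XOR 101001 = 010110
  pos 5: 101100 XOR 101001 = 000101
  pos 8: 101101 XOR 101001 = 000100
  pos 11: 100000 XOR 101001 = 001001
  pos 13: 100100 XOR 101001 = 001101
Remainder (last 5 bits) = 01101. This is the CRC / FCS.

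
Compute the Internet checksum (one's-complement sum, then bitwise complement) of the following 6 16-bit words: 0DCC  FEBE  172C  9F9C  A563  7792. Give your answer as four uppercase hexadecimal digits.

One's-complement addition (fold any carry out of bit 15 back into bit 0):
  0x0DCC + 0xFEBE = 0x10C8A → wrap carry → 0x0C8B
  0x0C8B + 0x172C = 0x023B7
  0x23B7 + 0x9F9C = 0x0C353
  0xC353 + 0xA563 = 0x168B6 → wrap carry → 0x68B7
  0x68B7 + 0x7792 = 0x0E049
One's-complement sum = 0xE049.
Checksum = ~0xE049 & 0xFFFF = 0x1FB6.

1FB6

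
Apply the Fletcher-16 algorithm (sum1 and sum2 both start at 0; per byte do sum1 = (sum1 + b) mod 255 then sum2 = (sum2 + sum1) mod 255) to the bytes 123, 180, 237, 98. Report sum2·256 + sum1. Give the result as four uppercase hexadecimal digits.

Running sums (mod 255):
  after byte 0 (123): sum1=123, sum2=123
  after byte 1 (180): sum1=48, sum2=171
  after byte 2 (237): sum1=30, sum2=201
  after byte 3 (98): sum1=128, sum2=74
Checksum = sum2·256 + sum1 = 74·256 + 128 = 19072 = 0x4A80.

4A80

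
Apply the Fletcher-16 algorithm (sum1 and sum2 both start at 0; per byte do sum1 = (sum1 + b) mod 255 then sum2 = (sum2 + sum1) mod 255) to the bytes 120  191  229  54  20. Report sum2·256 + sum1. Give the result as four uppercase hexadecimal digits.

8B68

Running sums (mod 255):
  after byte 0 (120): sum1=120, sum2=120
  after byte 1 (191): sum1=56, sum2=176
  after byte 2 (229): sum1=30, sum2=206
  after byte 3 (54): sum1=84, sum2=35
  after byte 4 (20): sum1=104, sum2=139
Checksum = sum2·256 + sum1 = 139·256 + 104 = 35688 = 0x8B68.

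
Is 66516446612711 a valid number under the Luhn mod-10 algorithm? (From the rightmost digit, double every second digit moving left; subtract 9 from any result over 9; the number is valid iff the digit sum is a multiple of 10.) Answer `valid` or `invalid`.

From the right, keep odd positions and double even positions (subtract 9 from any doubled value over 9):
  doubled (positions 2,4,...): 2 4 3 8 3 1 3 → sum 24
  kept (positions 1,3,...): 1 7 1 6 4 1 6 → sum 26
Total = 50.
50 mod 10 = 0, so the number is valid.

valid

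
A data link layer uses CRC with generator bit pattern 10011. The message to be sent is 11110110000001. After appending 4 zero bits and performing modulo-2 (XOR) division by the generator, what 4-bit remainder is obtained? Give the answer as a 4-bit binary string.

1100

Append 4 zeros: 111101100000010000. Divide by 10011 (XOR where the leading bit is 1):
  pos 0: 11110 XOR 10011 = 01101
  pos 1: 11011 XOR 10011 = 01000
  pos 2: 10001 XOR 10011 = 00010
  pos 5: 10000 XOR 10011 = 00011
  pos 8: 11000 XOR 10011 = 01011
  pos 9: 10111 XOR 10011 = 00100
  pos 11: 10000 XOR 10011 = 00011
Remainder (last 4 bits) = 1100. This is the CRC / FCS.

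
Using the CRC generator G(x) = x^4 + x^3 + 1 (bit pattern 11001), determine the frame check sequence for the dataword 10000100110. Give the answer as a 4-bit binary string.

1101

Append 4 zeros: 100001001100000. Divide by 11001 (XOR where the leading bit is 1):
  pos 0: 10000 XOR 11001 = 01001
  pos 1: 10011 XOR 11001 = 01010
  pos 2: 10100 XOR 11001 = 01101
  pos 3: 11010 XOR 11001 = 00011
  pos 6: 11110 XOR 11001 = 00111
  pos 8: 11100 XOR 11001 = 00101
  pos 10: 10100 XOR 11001 = 01101
Remainder (last 4 bits) = 1101. This is the CRC / FCS.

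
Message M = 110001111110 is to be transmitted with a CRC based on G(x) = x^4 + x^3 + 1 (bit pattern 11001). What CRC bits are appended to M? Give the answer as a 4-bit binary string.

1111

Append 4 zeros: 1100011111100000. Divide by 11001 (XOR where the leading bit is 1):
  pos 0: 11000 XOR 11001 = 00001
  pos 4: 11111 XOR 11001 = 00110
  pos 6: 11011 XOR 11001 = 00010
  pos 9: 10000 XOR 11001 = 01001
  pos 10: 10010 XOR 11001 = 01011
  pos 11: 10110 XOR 11001 = 01111
Remainder (last 4 bits) = 1111. This is the CRC / FCS.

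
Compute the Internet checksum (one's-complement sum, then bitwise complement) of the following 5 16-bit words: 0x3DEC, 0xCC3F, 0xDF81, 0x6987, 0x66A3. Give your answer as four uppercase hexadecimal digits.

4627

One's-complement addition (fold any carry out of bit 15 back into bit 0):
  0x3DEC + 0xCC3F = 0x10A2B → wrap carry → 0x0A2C
  0x0A2C + 0xDF81 = 0x0E9AD
  0xE9AD + 0x6987 = 0x15334 → wrap carry → 0x5335
  0x5335 + 0x66A3 = 0x0B9D8
One's-complement sum = 0xB9D8.
Checksum = ~0xB9D8 & 0xFFFF = 0x4627.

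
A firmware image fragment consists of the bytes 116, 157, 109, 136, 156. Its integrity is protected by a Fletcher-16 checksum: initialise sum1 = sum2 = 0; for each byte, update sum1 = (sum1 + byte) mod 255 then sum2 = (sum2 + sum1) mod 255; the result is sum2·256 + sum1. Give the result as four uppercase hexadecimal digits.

B2A4

Running sums (mod 255):
  after byte 0 (116): sum1=116, sum2=116
  after byte 1 (157): sum1=18, sum2=134
  after byte 2 (109): sum1=127, sum2=6
  after byte 3 (136): sum1=8, sum2=14
  after byte 4 (156): sum1=164, sum2=178
Checksum = sum2·256 + sum1 = 178·256 + 164 = 45732 = 0xB2A4.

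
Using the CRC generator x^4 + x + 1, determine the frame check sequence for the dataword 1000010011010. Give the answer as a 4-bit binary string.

Append 4 zeros: 10000100110100000. Divide by 10011 (XOR where the leading bit is 1):
  pos 0: 10000 XOR 10011 = 00011
  pos 3: 11100 XOR 10011 = 01111
  pos 4: 11111 XOR 10011 = 01100
  pos 5: 11001 XOR 10011 = 01010
  pos 6: 10100 XOR 10011 = 00111
  pos 8: 11110 XOR 10011 = 01101
  pos 9: 11010 XOR 10011 = 01001
  pos 10: 10010 XOR 10011 = 00001
Remainder (last 4 bits) = 0100. This is the CRC / FCS.

0100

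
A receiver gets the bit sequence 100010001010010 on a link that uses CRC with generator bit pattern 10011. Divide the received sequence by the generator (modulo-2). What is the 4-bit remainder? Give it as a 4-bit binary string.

0011

Modulo-2 division of 100010001010010 by 10011:
  pos 0: 10001 XOR 10011 = 00010
  pos 3: 10000 XOR 10011 = 00011
  pos 6: 11101 XOR 10011 = 01110
  pos 7: 11100 XOR 10011 = 01111
  pos 8: 11110 XOR 10011 = 01101
  pos 9: 11011 XOR 10011 = 01000
  pos 10: 10000 XOR 10011 = 00011
Remainder = 0011 (nonzero — an error is detected).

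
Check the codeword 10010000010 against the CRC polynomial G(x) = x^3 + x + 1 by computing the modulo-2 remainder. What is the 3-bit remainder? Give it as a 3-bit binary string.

Modulo-2 division of 10010000010 by 1011:
  pos 0: 1001 XOR 1011 = 0010
  pos 2: 1000 XOR 1011 = 0011
  pos 4: 1100 XOR 1011 = 0111
  pos 5: 1110 XOR 1011 = 0101
  pos 6: 1011 XOR 1011 = 0000
Remainder = 000 (zero — the frame passes the CRC check).

000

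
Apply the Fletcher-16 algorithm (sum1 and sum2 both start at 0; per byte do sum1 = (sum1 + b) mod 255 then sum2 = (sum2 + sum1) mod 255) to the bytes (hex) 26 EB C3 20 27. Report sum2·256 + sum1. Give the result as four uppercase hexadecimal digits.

Running sums (mod 255):
  after byte 0 (26): sum1=38, sum2=38
  after byte 1 (EB): sum1=18, sum2=56
  after byte 2 (C3): sum1=213, sum2=14
  after byte 3 (20): sum1=245, sum2=4
  after byte 4 (27): sum1=29, sum2=33
Checksum = sum2·256 + sum1 = 33·256 + 29 = 8477 = 0x211D.

211D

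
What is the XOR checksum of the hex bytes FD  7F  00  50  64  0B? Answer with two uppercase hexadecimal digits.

BD

XOR the bytes together:
  start with 0xFD
  0xFD ⊕ 0x7F = 0x82
  0x82 ⊕ 0x00 = 0x82
  0x82 ⊕ 0x50 = 0xD2
  0xD2 ⊕ 0x64 = 0xB6
  0xB6 ⊕ 0x0B = 0xBD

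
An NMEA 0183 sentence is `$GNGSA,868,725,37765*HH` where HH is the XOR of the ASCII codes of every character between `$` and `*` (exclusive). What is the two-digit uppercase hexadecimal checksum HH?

XOR the ASCII codes of the payload characters:
  'G' = 0x47 → acc = 0x47
  'N' = 0x4E → acc = 0x09
  'G' = 0x47 → acc = 0x4E
  'S' = 0x53 → acc = 0x1D
  'A' = 0x41 → acc = 0x5C
  ',' = 0x2C → acc = 0x70
  '8' = 0x38 → acc = 0x48
  '6' = 0x36 → acc = 0x7E
  '8' = 0x38 → acc = 0x46
  ',' = 0x2C → acc = 0x6A
  '7' = 0x37 → acc = 0x5D
  '2' = 0x32 → acc = 0x6F
  '5' = 0x35 → acc = 0x5A
  ',' = 0x2C → acc = 0x76
  '3' = 0x33 → acc = 0x45
  '7' = 0x37 → acc = 0x72
  '7' = 0x37 → acc = 0x45
  '6' = 0x36 → acc = 0x73
  '5' = 0x35 → acc = 0x46
Checksum = 0x46.

46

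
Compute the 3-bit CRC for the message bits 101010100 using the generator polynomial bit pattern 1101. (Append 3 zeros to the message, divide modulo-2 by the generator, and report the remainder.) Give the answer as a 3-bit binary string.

001

Append 3 zeros: 101010100000. Divide by 1101 (XOR where the leading bit is 1):
  pos 0: 1010 XOR 1101 = 0111
  pos 1: 1111 XOR 1101 = 0010
  pos 3: 1001 XOR 1101 = 0100
  pos 4: 1000 XOR 1101 = 0101
  pos 5: 1010 XOR 1101 = 0111
  pos 6: 1110 XOR 1101 = 0011
  pos 8: 1100 XOR 1101 = 0001
Remainder (last 3 bits) = 001. This is the CRC / FCS.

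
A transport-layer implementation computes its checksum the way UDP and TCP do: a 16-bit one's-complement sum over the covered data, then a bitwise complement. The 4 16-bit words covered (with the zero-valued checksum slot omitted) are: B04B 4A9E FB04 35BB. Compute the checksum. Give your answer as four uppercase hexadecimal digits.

D455

One's-complement addition (fold any carry out of bit 15 back into bit 0):
  0xB04B + 0x4A9E = 0x0FAE9
  0xFAE9 + 0xFB04 = 0x1F5ED → wrap carry → 0xF5EE
  0xF5EE + 0x35BB = 0x12BA9 → wrap carry → 0x2BAA
One's-complement sum = 0x2BAA.
Checksum = ~0x2BAA & 0xFFFF = 0xD455.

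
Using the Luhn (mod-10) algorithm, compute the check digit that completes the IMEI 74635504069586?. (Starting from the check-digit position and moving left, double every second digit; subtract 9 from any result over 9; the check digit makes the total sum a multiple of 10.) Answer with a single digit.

5

Partial digits right→left: 6 8 5 9 6 0 4 0 5 5 3 6 4 7
Double every second digit counting from the check-digit position (so the 1st, 3rd, 5th, ... of the partial from the right).
  doubled (with −9 where >9): 3 1 3 8 1 6 8 → sum 30
  kept as-is: 8 9 0 0 5 6 7 → sum 35
Total = 30 + 35 = 65.
Check digit = (10 − (65 mod 10)) mod 10 = 5.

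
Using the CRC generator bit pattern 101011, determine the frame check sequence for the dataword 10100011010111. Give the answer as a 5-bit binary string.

11011

Append 5 zeros: 1010001101011100000. Divide by 101011 (XOR where the leading bit is 1):
  pos 0: 101000 XOR 101011 = 000011
  pos 4: 111101 XOR 101011 = 010110
  pos 5: 101100 XOR 101011 = 000111
  pos 8: 111111 XOR 101011 = 010100
  pos 9: 101000 XOR 101011 = 000011
  pos 13: 110000 XOR 101011 = 011011
Remainder (last 5 bits) = 11011. This is the CRC / FCS.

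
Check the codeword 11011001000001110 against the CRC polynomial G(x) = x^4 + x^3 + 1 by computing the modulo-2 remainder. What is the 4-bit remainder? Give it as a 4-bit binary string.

1101

Modulo-2 division of 11011001000001110 by 11001:
  pos 0: 11011 XOR 11001 = 00010
  pos 3: 10001 XOR 11001 = 01000
  pos 4: 10000 XOR 11001 = 01001
  pos 5: 10010 XOR 11001 = 01011
  pos 6: 10110 XOR 11001 = 01111
  pos 7: 11110 XOR 11001 = 00111
  pos 9: 11101 XOR 11001 = 00100
  pos 11: 10011 XOR 11001 = 01010
  pos 12: 10100 XOR 11001 = 01101
Remainder = 1101 (nonzero — an error is detected).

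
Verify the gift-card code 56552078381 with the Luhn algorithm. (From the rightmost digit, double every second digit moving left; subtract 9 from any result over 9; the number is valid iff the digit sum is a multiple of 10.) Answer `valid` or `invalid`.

From the right, keep odd positions and double even positions (subtract 9 from any doubled value over 9):
  doubled (positions 2,4,...): 7 7 0 1 3 → sum 18
  kept (positions 1,3,...): 1 3 7 2 5 5 → sum 23
Total = 41.
41 mod 10 = 1, so the number is invalid.

invalid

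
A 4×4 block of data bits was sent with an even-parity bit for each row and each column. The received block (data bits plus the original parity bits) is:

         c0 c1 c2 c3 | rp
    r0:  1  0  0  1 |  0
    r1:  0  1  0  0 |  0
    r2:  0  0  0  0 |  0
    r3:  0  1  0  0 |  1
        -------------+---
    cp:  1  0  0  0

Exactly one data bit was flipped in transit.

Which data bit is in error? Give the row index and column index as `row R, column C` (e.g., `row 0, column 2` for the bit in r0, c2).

row 1, column 3

Recompute each row's even parity and compare to rp:
  r0: data parity 0, sent rp 0 → ok
  r1: data parity 1, sent rp 0 → mismatch
  r2: data parity 0, sent rp 0 → ok
  r3: data parity 1, sent rp 1 → ok
Recompute each column's even parity and compare to cp:
  c0: data parity 1, sent cp 1 → ok
  c1: data parity 0, sent cp 0 → ok
  c2: data parity 0, sent cp 0 → ok
  c3: data parity 1, sent cp 0 → mismatch
Exactly one row (r1) and one column (c3) fail → the flipped bit is at their intersection.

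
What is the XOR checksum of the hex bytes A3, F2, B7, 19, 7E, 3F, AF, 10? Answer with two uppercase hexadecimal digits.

XOR the bytes together:
  start with 0xA3
  0xA3 ⊕ 0xF2 = 0x51
  0x51 ⊕ 0xB7 = 0xE6
  0xE6 ⊕ 0x19 = 0xFF
  0xFF ⊕ 0x7E = 0x81
  0x81 ⊕ 0x3F = 0xBE
  0xBE ⊕ 0xAF = 0x11
  0x11 ⊕ 0x10 = 0x01

01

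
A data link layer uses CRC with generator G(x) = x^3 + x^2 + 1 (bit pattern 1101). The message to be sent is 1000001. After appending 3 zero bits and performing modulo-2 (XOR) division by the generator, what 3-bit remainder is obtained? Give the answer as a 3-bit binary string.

001

Append 3 zeros: 1000001000. Divide by 1101 (XOR where the leading bit is 1):
  pos 0: 1000 XOR 1101 = 0101
  pos 1: 1010 XOR 1101 = 0111
  pos 2: 1110 XOR 1101 = 0011
  pos 4: 1110 XOR 1101 = 0011
  pos 6: 1100 XOR 1101 = 0001
Remainder (last 3 bits) = 001. This is the CRC / FCS.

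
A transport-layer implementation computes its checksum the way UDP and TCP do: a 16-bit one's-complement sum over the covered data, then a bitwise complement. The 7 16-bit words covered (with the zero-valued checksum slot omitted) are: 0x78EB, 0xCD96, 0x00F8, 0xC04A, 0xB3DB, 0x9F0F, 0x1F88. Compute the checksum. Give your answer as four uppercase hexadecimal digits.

85C7

One's-complement addition (fold any carry out of bit 15 back into bit 0):
  0x78EB + 0xCD96 = 0x14681 → wrap carry → 0x4682
  0x4682 + 0x00F8 = 0x0477A
  0x477A + 0xC04A = 0x107C4 → wrap carry → 0x07C5
  0x07C5 + 0xB3DB = 0x0BBA0
  0xBBA0 + 0x9F0F = 0x15AAF → wrap carry → 0x5AB0
  0x5AB0 + 0x1F88 = 0x07A38
One's-complement sum = 0x7A38.
Checksum = ~0x7A38 & 0xFFFF = 0x85C7.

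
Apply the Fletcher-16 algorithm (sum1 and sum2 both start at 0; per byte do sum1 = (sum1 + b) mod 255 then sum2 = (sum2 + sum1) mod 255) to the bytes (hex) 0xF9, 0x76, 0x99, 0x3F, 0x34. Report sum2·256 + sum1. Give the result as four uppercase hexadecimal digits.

3B7D

Running sums (mod 255):
  after byte 0 (0xF9): sum1=249, sum2=249
  after byte 1 (0x76): sum1=112, sum2=106
  after byte 2 (0x99): sum1=10, sum2=116
  after byte 3 (0x3F): sum1=73, sum2=189
  after byte 4 (0x34): sum1=125, sum2=59
Checksum = sum2·256 + sum1 = 59·256 + 125 = 15229 = 0x3B7D.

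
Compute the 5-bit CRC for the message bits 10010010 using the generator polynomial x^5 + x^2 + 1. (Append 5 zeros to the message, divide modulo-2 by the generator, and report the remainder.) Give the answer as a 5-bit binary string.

Append 5 zeros: 1001001000000. Divide by 100101 (XOR where the leading bit is 1):
  pos 0: 100100 XOR 100101 = 000001
  pos 5: 110000 XOR 100101 = 010101
  pos 6: 101010 XOR 100101 = 001111
Remainder (last 5 bits) = 11110. This is the CRC / FCS.

11110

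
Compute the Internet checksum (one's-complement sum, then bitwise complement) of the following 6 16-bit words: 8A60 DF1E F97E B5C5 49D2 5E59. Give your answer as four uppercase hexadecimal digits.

3F10

One's-complement addition (fold any carry out of bit 15 back into bit 0):
  0x8A60 + 0xDF1E = 0x1697E → wrap carry → 0x697F
  0x697F + 0xF97E = 0x162FD → wrap carry → 0x62FE
  0x62FE + 0xB5C5 = 0x118C3 → wrap carry → 0x18C4
  0x18C4 + 0x49D2 = 0x06296
  0x6296 + 0x5E59 = 0x0C0EF
One's-complement sum = 0xC0EF.
Checksum = ~0xC0EF & 0xFFFF = 0x3F10.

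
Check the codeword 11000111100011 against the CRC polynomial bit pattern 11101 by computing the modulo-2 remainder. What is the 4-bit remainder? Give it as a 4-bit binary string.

0000

Modulo-2 division of 11000111100011 by 11101:
  pos 0: 11000 XOR 11101 = 00101
  pos 2: 10111 XOR 11101 = 01010
  pos 3: 10101 XOR 11101 = 01000
  pos 4: 10001 XOR 11101 = 01100
  pos 5: 11000 XOR 11101 = 00101
  pos 7: 10100 XOR 11101 = 01001
  pos 8: 10011 XOR 11101 = 01110
  pos 9: 11101 XOR 11101 = 00000
Remainder = 0000 (zero — the frame passes the CRC check).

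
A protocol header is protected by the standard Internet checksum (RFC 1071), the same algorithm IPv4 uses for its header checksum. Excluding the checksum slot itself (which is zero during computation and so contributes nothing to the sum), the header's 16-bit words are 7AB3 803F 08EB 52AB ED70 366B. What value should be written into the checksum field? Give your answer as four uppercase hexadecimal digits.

One's-complement addition (fold any carry out of bit 15 back into bit 0):
  0x7AB3 + 0x803F = 0x0FAF2
  0xFAF2 + 0x08EB = 0x103DD → wrap carry → 0x03DE
  0x03DE + 0x52AB = 0x05689
  0x5689 + 0xED70 = 0x143F9 → wrap carry → 0x43FA
  0x43FA + 0x366B = 0x07A65
One's-complement sum = 0x7A65.
Checksum = ~0x7A65 & 0xFFFF = 0x859A.

859A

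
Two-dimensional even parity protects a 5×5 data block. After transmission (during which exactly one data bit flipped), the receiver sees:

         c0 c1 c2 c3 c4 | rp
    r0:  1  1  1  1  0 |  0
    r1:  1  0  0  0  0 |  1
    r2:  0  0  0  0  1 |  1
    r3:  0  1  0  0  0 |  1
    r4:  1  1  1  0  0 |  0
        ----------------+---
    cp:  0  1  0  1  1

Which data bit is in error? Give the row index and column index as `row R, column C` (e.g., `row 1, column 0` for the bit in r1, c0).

Recompute each row's even parity and compare to rp:
  r0: data parity 0, sent rp 0 → ok
  r1: data parity 1, sent rp 1 → ok
  r2: data parity 1, sent rp 1 → ok
  r3: data parity 1, sent rp 1 → ok
  r4: data parity 1, sent rp 0 → mismatch
Recompute each column's even parity and compare to cp:
  c0: data parity 1, sent cp 0 → mismatch
  c1: data parity 1, sent cp 1 → ok
  c2: data parity 0, sent cp 0 → ok
  c3: data parity 1, sent cp 1 → ok
  c4: data parity 1, sent cp 1 → ok
Exactly one row (r4) and one column (c0) fail → the flipped bit is at their intersection.

row 4, column 0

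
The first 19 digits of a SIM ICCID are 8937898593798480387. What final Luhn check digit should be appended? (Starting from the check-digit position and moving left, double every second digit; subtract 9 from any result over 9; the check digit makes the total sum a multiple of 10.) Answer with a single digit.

Partial digits right→left: 7 8 3 0 8 4 8 9 7 3 9 5 8 9 8 7 3 9 8
Double every second digit counting from the check-digit position (so the 1st, 3rd, 5th, ... of the partial from the right).
  doubled (with −9 where >9): 5 6 7 7 5 9 7 7 6 7 → sum 66
  kept as-is: 8 0 4 9 3 5 9 7 9 → sum 54
Total = 66 + 54 = 120.
Check digit = (10 − (120 mod 10)) mod 10 = 0.

0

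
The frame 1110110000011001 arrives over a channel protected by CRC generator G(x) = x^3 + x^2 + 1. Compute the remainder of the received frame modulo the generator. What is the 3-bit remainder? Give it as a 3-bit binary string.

100

Modulo-2 division of 1110110000011001 by 1101:
  pos 0: 1110 XOR 1101 = 0011
  pos 2: 1111 XOR 1101 = 0010
  pos 4: 1000 XOR 1101 = 0101
  pos 5: 1010 XOR 1101 = 0111
  pos 6: 1110 XOR 1101 = 0011
  pos 8: 1101 XOR 1101 = 0000
  pos 12: 1001 XOR 1101 = 0100
Remainder = 100 (nonzero — an error is detected).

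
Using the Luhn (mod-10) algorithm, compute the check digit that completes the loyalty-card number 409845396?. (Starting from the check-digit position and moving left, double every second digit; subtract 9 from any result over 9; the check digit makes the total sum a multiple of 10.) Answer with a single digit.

4

Partial digits right→left: 6 9 3 5 4 8 9 0 4
Double every second digit counting from the check-digit position (so the 1st, 3rd, 5th, ... of the partial from the right).
  doubled (with −9 where >9): 3 6 8 9 8 → sum 34
  kept as-is: 9 5 8 0 → sum 22
Total = 34 + 22 = 56.
Check digit = (10 − (56 mod 10)) mod 10 = 4.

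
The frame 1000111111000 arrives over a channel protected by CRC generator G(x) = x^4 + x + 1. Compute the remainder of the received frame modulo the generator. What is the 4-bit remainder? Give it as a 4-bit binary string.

0000

Modulo-2 division of 1000111111000 by 10011:
  pos 0: 10001 XOR 10011 = 00010
  pos 3: 10111 XOR 10011 = 00100
  pos 5: 10011 XOR 10011 = 00000
Remainder = 0000 (zero — the frame passes the CRC check).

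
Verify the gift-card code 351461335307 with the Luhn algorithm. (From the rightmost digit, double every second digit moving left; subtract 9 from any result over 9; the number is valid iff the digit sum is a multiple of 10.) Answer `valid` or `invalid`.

invalid

From the right, keep odd positions and double even positions (subtract 9 from any doubled value over 9):
  doubled (positions 2,4,...): 0 1 6 3 2 6 → sum 18
  kept (positions 1,3,...): 7 3 3 1 4 5 → sum 23
Total = 41.
41 mod 10 = 1, so the number is invalid.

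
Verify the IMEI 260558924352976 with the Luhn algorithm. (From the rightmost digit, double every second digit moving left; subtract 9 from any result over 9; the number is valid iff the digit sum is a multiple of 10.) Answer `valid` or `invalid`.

valid

From the right, keep odd positions and double even positions (subtract 9 from any doubled value over 9):
  doubled (positions 2,4,...): 5 4 6 4 7 1 3 → sum 30
  kept (positions 1,3,...): 6 9 5 4 9 5 0 2 → sum 40
Total = 70.
70 mod 10 = 0, so the number is valid.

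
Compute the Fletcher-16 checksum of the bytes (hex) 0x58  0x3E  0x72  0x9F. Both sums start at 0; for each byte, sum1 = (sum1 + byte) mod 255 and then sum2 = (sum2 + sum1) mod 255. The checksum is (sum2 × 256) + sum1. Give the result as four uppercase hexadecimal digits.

A0A8

Running sums (mod 255):
  after byte 0 (0x58): sum1=88, sum2=88
  after byte 1 (0x3E): sum1=150, sum2=238
  after byte 2 (0x72): sum1=9, sum2=247
  after byte 3 (0x9F): sum1=168, sum2=160
Checksum = sum2·256 + sum1 = 160·256 + 168 = 41128 = 0xA0A8.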